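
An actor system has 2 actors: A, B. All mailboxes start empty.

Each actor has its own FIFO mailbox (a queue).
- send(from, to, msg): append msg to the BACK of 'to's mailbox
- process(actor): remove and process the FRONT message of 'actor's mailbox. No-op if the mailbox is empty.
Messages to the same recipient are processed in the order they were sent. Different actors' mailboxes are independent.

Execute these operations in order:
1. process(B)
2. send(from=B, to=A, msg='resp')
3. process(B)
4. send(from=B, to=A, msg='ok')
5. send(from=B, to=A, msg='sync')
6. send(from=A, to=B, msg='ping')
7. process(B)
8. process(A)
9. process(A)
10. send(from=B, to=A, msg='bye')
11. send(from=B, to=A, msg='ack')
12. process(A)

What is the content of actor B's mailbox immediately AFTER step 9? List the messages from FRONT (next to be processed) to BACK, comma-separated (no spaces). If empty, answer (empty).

After 1 (process(B)): A:[] B:[]
After 2 (send(from=B, to=A, msg='resp')): A:[resp] B:[]
After 3 (process(B)): A:[resp] B:[]
After 4 (send(from=B, to=A, msg='ok')): A:[resp,ok] B:[]
After 5 (send(from=B, to=A, msg='sync')): A:[resp,ok,sync] B:[]
After 6 (send(from=A, to=B, msg='ping')): A:[resp,ok,sync] B:[ping]
After 7 (process(B)): A:[resp,ok,sync] B:[]
After 8 (process(A)): A:[ok,sync] B:[]
After 9 (process(A)): A:[sync] B:[]

(empty)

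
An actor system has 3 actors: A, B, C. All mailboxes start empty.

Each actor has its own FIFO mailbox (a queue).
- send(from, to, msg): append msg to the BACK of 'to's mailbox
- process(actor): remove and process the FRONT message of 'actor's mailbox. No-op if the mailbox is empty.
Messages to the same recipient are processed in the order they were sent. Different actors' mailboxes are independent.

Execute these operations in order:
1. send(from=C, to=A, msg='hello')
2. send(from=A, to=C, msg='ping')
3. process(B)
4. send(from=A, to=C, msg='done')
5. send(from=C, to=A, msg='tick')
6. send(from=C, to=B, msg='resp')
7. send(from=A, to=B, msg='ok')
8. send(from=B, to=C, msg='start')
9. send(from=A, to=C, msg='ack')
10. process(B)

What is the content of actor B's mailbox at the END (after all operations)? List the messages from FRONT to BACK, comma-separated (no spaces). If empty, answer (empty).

After 1 (send(from=C, to=A, msg='hello')): A:[hello] B:[] C:[]
After 2 (send(from=A, to=C, msg='ping')): A:[hello] B:[] C:[ping]
After 3 (process(B)): A:[hello] B:[] C:[ping]
After 4 (send(from=A, to=C, msg='done')): A:[hello] B:[] C:[ping,done]
After 5 (send(from=C, to=A, msg='tick')): A:[hello,tick] B:[] C:[ping,done]
After 6 (send(from=C, to=B, msg='resp')): A:[hello,tick] B:[resp] C:[ping,done]
After 7 (send(from=A, to=B, msg='ok')): A:[hello,tick] B:[resp,ok] C:[ping,done]
After 8 (send(from=B, to=C, msg='start')): A:[hello,tick] B:[resp,ok] C:[ping,done,start]
After 9 (send(from=A, to=C, msg='ack')): A:[hello,tick] B:[resp,ok] C:[ping,done,start,ack]
After 10 (process(B)): A:[hello,tick] B:[ok] C:[ping,done,start,ack]

Answer: ok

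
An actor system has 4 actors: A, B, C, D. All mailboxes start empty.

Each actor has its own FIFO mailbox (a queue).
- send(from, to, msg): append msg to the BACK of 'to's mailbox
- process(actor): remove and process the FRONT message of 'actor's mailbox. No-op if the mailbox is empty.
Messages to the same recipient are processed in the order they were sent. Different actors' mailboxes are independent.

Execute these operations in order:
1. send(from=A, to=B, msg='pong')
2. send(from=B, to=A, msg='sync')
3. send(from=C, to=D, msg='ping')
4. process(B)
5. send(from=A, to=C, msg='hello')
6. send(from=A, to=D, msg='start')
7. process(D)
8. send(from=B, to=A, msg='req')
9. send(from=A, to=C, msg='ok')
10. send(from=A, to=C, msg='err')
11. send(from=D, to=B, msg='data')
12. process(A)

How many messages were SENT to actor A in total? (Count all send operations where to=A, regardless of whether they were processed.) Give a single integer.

Answer: 2

Derivation:
After 1 (send(from=A, to=B, msg='pong')): A:[] B:[pong] C:[] D:[]
After 2 (send(from=B, to=A, msg='sync')): A:[sync] B:[pong] C:[] D:[]
After 3 (send(from=C, to=D, msg='ping')): A:[sync] B:[pong] C:[] D:[ping]
After 4 (process(B)): A:[sync] B:[] C:[] D:[ping]
After 5 (send(from=A, to=C, msg='hello')): A:[sync] B:[] C:[hello] D:[ping]
After 6 (send(from=A, to=D, msg='start')): A:[sync] B:[] C:[hello] D:[ping,start]
After 7 (process(D)): A:[sync] B:[] C:[hello] D:[start]
After 8 (send(from=B, to=A, msg='req')): A:[sync,req] B:[] C:[hello] D:[start]
After 9 (send(from=A, to=C, msg='ok')): A:[sync,req] B:[] C:[hello,ok] D:[start]
After 10 (send(from=A, to=C, msg='err')): A:[sync,req] B:[] C:[hello,ok,err] D:[start]
After 11 (send(from=D, to=B, msg='data')): A:[sync,req] B:[data] C:[hello,ok,err] D:[start]
After 12 (process(A)): A:[req] B:[data] C:[hello,ok,err] D:[start]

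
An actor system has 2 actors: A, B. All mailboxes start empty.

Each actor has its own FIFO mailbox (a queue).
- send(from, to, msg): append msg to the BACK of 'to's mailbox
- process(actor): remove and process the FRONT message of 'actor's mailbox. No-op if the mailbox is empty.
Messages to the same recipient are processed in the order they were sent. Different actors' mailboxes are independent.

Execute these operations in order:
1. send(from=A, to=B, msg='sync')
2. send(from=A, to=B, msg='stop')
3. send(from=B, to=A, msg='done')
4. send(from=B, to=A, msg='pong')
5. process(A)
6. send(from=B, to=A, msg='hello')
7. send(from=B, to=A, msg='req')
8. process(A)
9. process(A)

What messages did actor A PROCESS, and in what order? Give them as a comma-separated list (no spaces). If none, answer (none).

Answer: done,pong,hello

Derivation:
After 1 (send(from=A, to=B, msg='sync')): A:[] B:[sync]
After 2 (send(from=A, to=B, msg='stop')): A:[] B:[sync,stop]
After 3 (send(from=B, to=A, msg='done')): A:[done] B:[sync,stop]
After 4 (send(from=B, to=A, msg='pong')): A:[done,pong] B:[sync,stop]
After 5 (process(A)): A:[pong] B:[sync,stop]
After 6 (send(from=B, to=A, msg='hello')): A:[pong,hello] B:[sync,stop]
After 7 (send(from=B, to=A, msg='req')): A:[pong,hello,req] B:[sync,stop]
After 8 (process(A)): A:[hello,req] B:[sync,stop]
After 9 (process(A)): A:[req] B:[sync,stop]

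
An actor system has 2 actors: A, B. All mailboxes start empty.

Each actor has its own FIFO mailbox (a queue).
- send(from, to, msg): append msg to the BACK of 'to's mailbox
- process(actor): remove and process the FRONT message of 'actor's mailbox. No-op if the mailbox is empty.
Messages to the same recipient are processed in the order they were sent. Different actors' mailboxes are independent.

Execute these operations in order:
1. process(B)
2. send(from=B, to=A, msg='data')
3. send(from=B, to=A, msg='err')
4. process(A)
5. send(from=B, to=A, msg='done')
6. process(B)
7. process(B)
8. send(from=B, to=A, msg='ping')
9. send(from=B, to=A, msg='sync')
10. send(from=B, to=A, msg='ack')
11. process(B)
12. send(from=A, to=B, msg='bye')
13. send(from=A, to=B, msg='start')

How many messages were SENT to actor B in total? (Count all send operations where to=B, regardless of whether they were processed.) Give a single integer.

Answer: 2

Derivation:
After 1 (process(B)): A:[] B:[]
After 2 (send(from=B, to=A, msg='data')): A:[data] B:[]
After 3 (send(from=B, to=A, msg='err')): A:[data,err] B:[]
After 4 (process(A)): A:[err] B:[]
After 5 (send(from=B, to=A, msg='done')): A:[err,done] B:[]
After 6 (process(B)): A:[err,done] B:[]
After 7 (process(B)): A:[err,done] B:[]
After 8 (send(from=B, to=A, msg='ping')): A:[err,done,ping] B:[]
After 9 (send(from=B, to=A, msg='sync')): A:[err,done,ping,sync] B:[]
After 10 (send(from=B, to=A, msg='ack')): A:[err,done,ping,sync,ack] B:[]
After 11 (process(B)): A:[err,done,ping,sync,ack] B:[]
After 12 (send(from=A, to=B, msg='bye')): A:[err,done,ping,sync,ack] B:[bye]
After 13 (send(from=A, to=B, msg='start')): A:[err,done,ping,sync,ack] B:[bye,start]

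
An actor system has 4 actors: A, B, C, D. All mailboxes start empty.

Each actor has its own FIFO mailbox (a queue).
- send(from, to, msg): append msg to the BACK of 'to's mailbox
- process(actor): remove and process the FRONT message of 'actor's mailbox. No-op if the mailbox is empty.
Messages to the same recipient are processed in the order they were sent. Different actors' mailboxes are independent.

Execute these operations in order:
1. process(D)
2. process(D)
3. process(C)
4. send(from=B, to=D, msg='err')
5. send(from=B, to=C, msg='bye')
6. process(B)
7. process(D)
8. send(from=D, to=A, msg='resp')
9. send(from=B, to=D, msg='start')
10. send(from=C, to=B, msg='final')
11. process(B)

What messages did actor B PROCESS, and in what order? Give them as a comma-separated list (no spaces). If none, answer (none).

After 1 (process(D)): A:[] B:[] C:[] D:[]
After 2 (process(D)): A:[] B:[] C:[] D:[]
After 3 (process(C)): A:[] B:[] C:[] D:[]
After 4 (send(from=B, to=D, msg='err')): A:[] B:[] C:[] D:[err]
After 5 (send(from=B, to=C, msg='bye')): A:[] B:[] C:[bye] D:[err]
After 6 (process(B)): A:[] B:[] C:[bye] D:[err]
After 7 (process(D)): A:[] B:[] C:[bye] D:[]
After 8 (send(from=D, to=A, msg='resp')): A:[resp] B:[] C:[bye] D:[]
After 9 (send(from=B, to=D, msg='start')): A:[resp] B:[] C:[bye] D:[start]
After 10 (send(from=C, to=B, msg='final')): A:[resp] B:[final] C:[bye] D:[start]
After 11 (process(B)): A:[resp] B:[] C:[bye] D:[start]

Answer: final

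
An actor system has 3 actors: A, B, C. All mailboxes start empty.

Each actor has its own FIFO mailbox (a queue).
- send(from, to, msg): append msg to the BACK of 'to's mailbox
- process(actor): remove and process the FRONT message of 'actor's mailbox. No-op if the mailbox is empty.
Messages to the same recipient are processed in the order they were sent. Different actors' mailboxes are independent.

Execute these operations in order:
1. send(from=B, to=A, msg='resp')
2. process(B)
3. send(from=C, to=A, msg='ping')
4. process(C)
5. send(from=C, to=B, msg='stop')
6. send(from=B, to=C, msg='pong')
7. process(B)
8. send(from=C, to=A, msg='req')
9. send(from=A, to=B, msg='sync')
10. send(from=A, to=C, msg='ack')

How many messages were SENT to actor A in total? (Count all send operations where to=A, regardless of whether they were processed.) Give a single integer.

After 1 (send(from=B, to=A, msg='resp')): A:[resp] B:[] C:[]
After 2 (process(B)): A:[resp] B:[] C:[]
After 3 (send(from=C, to=A, msg='ping')): A:[resp,ping] B:[] C:[]
After 4 (process(C)): A:[resp,ping] B:[] C:[]
After 5 (send(from=C, to=B, msg='stop')): A:[resp,ping] B:[stop] C:[]
After 6 (send(from=B, to=C, msg='pong')): A:[resp,ping] B:[stop] C:[pong]
After 7 (process(B)): A:[resp,ping] B:[] C:[pong]
After 8 (send(from=C, to=A, msg='req')): A:[resp,ping,req] B:[] C:[pong]
After 9 (send(from=A, to=B, msg='sync')): A:[resp,ping,req] B:[sync] C:[pong]
After 10 (send(from=A, to=C, msg='ack')): A:[resp,ping,req] B:[sync] C:[pong,ack]

Answer: 3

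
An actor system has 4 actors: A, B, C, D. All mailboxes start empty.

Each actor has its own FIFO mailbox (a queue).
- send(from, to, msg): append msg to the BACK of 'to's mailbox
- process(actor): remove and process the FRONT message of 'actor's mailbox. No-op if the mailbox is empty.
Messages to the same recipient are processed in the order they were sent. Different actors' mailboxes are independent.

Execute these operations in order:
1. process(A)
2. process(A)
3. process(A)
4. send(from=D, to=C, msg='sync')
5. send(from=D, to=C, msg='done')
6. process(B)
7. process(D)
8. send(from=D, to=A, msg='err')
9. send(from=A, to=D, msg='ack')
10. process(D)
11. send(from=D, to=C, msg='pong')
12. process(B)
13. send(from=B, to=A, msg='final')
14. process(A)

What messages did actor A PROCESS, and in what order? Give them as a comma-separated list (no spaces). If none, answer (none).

Answer: err

Derivation:
After 1 (process(A)): A:[] B:[] C:[] D:[]
After 2 (process(A)): A:[] B:[] C:[] D:[]
After 3 (process(A)): A:[] B:[] C:[] D:[]
After 4 (send(from=D, to=C, msg='sync')): A:[] B:[] C:[sync] D:[]
After 5 (send(from=D, to=C, msg='done')): A:[] B:[] C:[sync,done] D:[]
After 6 (process(B)): A:[] B:[] C:[sync,done] D:[]
After 7 (process(D)): A:[] B:[] C:[sync,done] D:[]
After 8 (send(from=D, to=A, msg='err')): A:[err] B:[] C:[sync,done] D:[]
After 9 (send(from=A, to=D, msg='ack')): A:[err] B:[] C:[sync,done] D:[ack]
After 10 (process(D)): A:[err] B:[] C:[sync,done] D:[]
After 11 (send(from=D, to=C, msg='pong')): A:[err] B:[] C:[sync,done,pong] D:[]
After 12 (process(B)): A:[err] B:[] C:[sync,done,pong] D:[]
After 13 (send(from=B, to=A, msg='final')): A:[err,final] B:[] C:[sync,done,pong] D:[]
After 14 (process(A)): A:[final] B:[] C:[sync,done,pong] D:[]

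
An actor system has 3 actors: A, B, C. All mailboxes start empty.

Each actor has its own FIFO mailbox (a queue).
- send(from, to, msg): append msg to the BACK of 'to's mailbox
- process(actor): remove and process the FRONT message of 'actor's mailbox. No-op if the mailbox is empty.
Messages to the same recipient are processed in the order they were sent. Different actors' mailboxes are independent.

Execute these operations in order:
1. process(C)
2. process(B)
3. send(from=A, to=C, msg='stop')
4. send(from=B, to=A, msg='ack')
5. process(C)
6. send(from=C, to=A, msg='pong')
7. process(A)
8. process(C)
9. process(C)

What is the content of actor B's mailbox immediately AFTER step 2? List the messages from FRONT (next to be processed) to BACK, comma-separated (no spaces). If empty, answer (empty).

After 1 (process(C)): A:[] B:[] C:[]
After 2 (process(B)): A:[] B:[] C:[]

(empty)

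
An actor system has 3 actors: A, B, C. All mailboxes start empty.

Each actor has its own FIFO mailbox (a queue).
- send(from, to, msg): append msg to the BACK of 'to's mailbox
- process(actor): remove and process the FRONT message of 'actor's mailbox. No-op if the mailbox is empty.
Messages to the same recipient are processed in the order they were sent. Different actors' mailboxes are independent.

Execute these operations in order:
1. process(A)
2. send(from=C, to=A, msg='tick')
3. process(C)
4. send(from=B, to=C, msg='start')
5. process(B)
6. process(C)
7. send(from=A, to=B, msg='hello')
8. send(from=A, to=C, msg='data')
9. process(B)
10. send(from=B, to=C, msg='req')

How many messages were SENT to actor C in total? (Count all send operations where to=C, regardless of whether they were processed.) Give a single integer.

After 1 (process(A)): A:[] B:[] C:[]
After 2 (send(from=C, to=A, msg='tick')): A:[tick] B:[] C:[]
After 3 (process(C)): A:[tick] B:[] C:[]
After 4 (send(from=B, to=C, msg='start')): A:[tick] B:[] C:[start]
After 5 (process(B)): A:[tick] B:[] C:[start]
After 6 (process(C)): A:[tick] B:[] C:[]
After 7 (send(from=A, to=B, msg='hello')): A:[tick] B:[hello] C:[]
After 8 (send(from=A, to=C, msg='data')): A:[tick] B:[hello] C:[data]
After 9 (process(B)): A:[tick] B:[] C:[data]
After 10 (send(from=B, to=C, msg='req')): A:[tick] B:[] C:[data,req]

Answer: 3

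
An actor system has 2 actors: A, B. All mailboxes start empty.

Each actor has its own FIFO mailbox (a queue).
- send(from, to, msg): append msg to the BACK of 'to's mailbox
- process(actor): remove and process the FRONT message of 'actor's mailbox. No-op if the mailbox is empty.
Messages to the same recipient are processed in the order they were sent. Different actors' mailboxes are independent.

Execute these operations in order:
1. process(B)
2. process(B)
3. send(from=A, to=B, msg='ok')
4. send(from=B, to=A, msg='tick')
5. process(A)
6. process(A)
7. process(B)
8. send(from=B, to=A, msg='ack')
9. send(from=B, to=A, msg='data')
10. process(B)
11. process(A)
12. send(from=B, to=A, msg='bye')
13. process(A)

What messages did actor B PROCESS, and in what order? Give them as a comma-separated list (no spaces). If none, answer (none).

Answer: ok

Derivation:
After 1 (process(B)): A:[] B:[]
After 2 (process(B)): A:[] B:[]
After 3 (send(from=A, to=B, msg='ok')): A:[] B:[ok]
After 4 (send(from=B, to=A, msg='tick')): A:[tick] B:[ok]
After 5 (process(A)): A:[] B:[ok]
After 6 (process(A)): A:[] B:[ok]
After 7 (process(B)): A:[] B:[]
After 8 (send(from=B, to=A, msg='ack')): A:[ack] B:[]
After 9 (send(from=B, to=A, msg='data')): A:[ack,data] B:[]
After 10 (process(B)): A:[ack,data] B:[]
After 11 (process(A)): A:[data] B:[]
After 12 (send(from=B, to=A, msg='bye')): A:[data,bye] B:[]
After 13 (process(A)): A:[bye] B:[]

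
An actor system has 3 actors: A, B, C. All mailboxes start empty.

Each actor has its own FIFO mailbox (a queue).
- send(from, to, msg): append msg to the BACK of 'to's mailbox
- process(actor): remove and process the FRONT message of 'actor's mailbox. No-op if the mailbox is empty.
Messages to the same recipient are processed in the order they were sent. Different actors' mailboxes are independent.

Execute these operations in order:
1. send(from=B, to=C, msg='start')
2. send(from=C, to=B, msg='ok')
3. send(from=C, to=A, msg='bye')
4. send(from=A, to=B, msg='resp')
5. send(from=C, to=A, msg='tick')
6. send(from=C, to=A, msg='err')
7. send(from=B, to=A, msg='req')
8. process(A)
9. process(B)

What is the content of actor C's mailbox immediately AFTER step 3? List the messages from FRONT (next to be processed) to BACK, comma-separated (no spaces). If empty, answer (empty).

After 1 (send(from=B, to=C, msg='start')): A:[] B:[] C:[start]
After 2 (send(from=C, to=B, msg='ok')): A:[] B:[ok] C:[start]
After 3 (send(from=C, to=A, msg='bye')): A:[bye] B:[ok] C:[start]

start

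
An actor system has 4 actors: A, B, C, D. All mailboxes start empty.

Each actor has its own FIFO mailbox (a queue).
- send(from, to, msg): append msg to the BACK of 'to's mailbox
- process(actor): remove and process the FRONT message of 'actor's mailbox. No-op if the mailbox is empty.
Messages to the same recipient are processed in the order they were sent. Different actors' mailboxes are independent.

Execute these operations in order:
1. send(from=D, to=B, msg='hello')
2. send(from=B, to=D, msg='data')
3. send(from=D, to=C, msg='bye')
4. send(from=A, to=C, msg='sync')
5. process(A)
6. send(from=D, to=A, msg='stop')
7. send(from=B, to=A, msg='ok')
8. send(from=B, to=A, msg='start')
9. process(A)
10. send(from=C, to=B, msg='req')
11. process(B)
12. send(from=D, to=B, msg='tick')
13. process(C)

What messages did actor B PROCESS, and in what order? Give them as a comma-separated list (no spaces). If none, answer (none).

Answer: hello

Derivation:
After 1 (send(from=D, to=B, msg='hello')): A:[] B:[hello] C:[] D:[]
After 2 (send(from=B, to=D, msg='data')): A:[] B:[hello] C:[] D:[data]
After 3 (send(from=D, to=C, msg='bye')): A:[] B:[hello] C:[bye] D:[data]
After 4 (send(from=A, to=C, msg='sync')): A:[] B:[hello] C:[bye,sync] D:[data]
After 5 (process(A)): A:[] B:[hello] C:[bye,sync] D:[data]
After 6 (send(from=D, to=A, msg='stop')): A:[stop] B:[hello] C:[bye,sync] D:[data]
After 7 (send(from=B, to=A, msg='ok')): A:[stop,ok] B:[hello] C:[bye,sync] D:[data]
After 8 (send(from=B, to=A, msg='start')): A:[stop,ok,start] B:[hello] C:[bye,sync] D:[data]
After 9 (process(A)): A:[ok,start] B:[hello] C:[bye,sync] D:[data]
After 10 (send(from=C, to=B, msg='req')): A:[ok,start] B:[hello,req] C:[bye,sync] D:[data]
After 11 (process(B)): A:[ok,start] B:[req] C:[bye,sync] D:[data]
After 12 (send(from=D, to=B, msg='tick')): A:[ok,start] B:[req,tick] C:[bye,sync] D:[data]
After 13 (process(C)): A:[ok,start] B:[req,tick] C:[sync] D:[data]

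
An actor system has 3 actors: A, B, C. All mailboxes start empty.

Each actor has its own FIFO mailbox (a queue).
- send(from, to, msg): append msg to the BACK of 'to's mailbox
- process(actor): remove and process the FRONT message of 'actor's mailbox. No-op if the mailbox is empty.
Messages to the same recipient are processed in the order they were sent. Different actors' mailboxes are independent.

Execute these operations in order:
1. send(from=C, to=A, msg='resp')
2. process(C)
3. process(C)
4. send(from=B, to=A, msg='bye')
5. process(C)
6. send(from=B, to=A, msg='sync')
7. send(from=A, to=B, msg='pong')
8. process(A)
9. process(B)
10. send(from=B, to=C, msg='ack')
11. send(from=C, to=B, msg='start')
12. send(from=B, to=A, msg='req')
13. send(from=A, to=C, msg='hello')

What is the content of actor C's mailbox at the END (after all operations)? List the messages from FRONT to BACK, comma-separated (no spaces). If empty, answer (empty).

After 1 (send(from=C, to=A, msg='resp')): A:[resp] B:[] C:[]
After 2 (process(C)): A:[resp] B:[] C:[]
After 3 (process(C)): A:[resp] B:[] C:[]
After 4 (send(from=B, to=A, msg='bye')): A:[resp,bye] B:[] C:[]
After 5 (process(C)): A:[resp,bye] B:[] C:[]
After 6 (send(from=B, to=A, msg='sync')): A:[resp,bye,sync] B:[] C:[]
After 7 (send(from=A, to=B, msg='pong')): A:[resp,bye,sync] B:[pong] C:[]
After 8 (process(A)): A:[bye,sync] B:[pong] C:[]
After 9 (process(B)): A:[bye,sync] B:[] C:[]
After 10 (send(from=B, to=C, msg='ack')): A:[bye,sync] B:[] C:[ack]
After 11 (send(from=C, to=B, msg='start')): A:[bye,sync] B:[start] C:[ack]
After 12 (send(from=B, to=A, msg='req')): A:[bye,sync,req] B:[start] C:[ack]
After 13 (send(from=A, to=C, msg='hello')): A:[bye,sync,req] B:[start] C:[ack,hello]

Answer: ack,hello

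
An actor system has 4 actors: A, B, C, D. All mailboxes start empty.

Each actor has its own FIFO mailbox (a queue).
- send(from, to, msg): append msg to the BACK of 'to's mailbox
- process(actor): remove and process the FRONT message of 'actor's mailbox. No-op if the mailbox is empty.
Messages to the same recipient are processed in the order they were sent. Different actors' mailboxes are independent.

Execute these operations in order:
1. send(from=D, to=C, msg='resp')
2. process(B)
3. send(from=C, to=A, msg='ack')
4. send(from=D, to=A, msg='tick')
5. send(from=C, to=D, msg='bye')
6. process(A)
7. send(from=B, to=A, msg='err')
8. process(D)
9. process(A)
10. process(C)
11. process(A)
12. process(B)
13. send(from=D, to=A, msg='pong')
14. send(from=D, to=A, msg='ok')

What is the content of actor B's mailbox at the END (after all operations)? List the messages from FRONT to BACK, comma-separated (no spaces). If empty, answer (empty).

After 1 (send(from=D, to=C, msg='resp')): A:[] B:[] C:[resp] D:[]
After 2 (process(B)): A:[] B:[] C:[resp] D:[]
After 3 (send(from=C, to=A, msg='ack')): A:[ack] B:[] C:[resp] D:[]
After 4 (send(from=D, to=A, msg='tick')): A:[ack,tick] B:[] C:[resp] D:[]
After 5 (send(from=C, to=D, msg='bye')): A:[ack,tick] B:[] C:[resp] D:[bye]
After 6 (process(A)): A:[tick] B:[] C:[resp] D:[bye]
After 7 (send(from=B, to=A, msg='err')): A:[tick,err] B:[] C:[resp] D:[bye]
After 8 (process(D)): A:[tick,err] B:[] C:[resp] D:[]
After 9 (process(A)): A:[err] B:[] C:[resp] D:[]
After 10 (process(C)): A:[err] B:[] C:[] D:[]
After 11 (process(A)): A:[] B:[] C:[] D:[]
After 12 (process(B)): A:[] B:[] C:[] D:[]
After 13 (send(from=D, to=A, msg='pong')): A:[pong] B:[] C:[] D:[]
After 14 (send(from=D, to=A, msg='ok')): A:[pong,ok] B:[] C:[] D:[]

Answer: (empty)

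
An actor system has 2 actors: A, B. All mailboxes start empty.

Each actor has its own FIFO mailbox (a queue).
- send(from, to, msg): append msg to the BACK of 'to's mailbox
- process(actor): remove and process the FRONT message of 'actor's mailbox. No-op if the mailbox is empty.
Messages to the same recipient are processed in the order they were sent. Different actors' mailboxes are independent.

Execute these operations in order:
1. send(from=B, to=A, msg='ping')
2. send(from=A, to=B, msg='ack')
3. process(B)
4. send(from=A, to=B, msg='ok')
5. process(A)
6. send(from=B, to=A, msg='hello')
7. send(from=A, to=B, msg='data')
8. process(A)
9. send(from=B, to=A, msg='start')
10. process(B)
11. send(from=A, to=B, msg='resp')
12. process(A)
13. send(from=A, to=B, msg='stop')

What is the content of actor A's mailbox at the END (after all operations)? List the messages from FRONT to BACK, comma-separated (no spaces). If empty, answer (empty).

After 1 (send(from=B, to=A, msg='ping')): A:[ping] B:[]
After 2 (send(from=A, to=B, msg='ack')): A:[ping] B:[ack]
After 3 (process(B)): A:[ping] B:[]
After 4 (send(from=A, to=B, msg='ok')): A:[ping] B:[ok]
After 5 (process(A)): A:[] B:[ok]
After 6 (send(from=B, to=A, msg='hello')): A:[hello] B:[ok]
After 7 (send(from=A, to=B, msg='data')): A:[hello] B:[ok,data]
After 8 (process(A)): A:[] B:[ok,data]
After 9 (send(from=B, to=A, msg='start')): A:[start] B:[ok,data]
After 10 (process(B)): A:[start] B:[data]
After 11 (send(from=A, to=B, msg='resp')): A:[start] B:[data,resp]
After 12 (process(A)): A:[] B:[data,resp]
After 13 (send(from=A, to=B, msg='stop')): A:[] B:[data,resp,stop]

Answer: (empty)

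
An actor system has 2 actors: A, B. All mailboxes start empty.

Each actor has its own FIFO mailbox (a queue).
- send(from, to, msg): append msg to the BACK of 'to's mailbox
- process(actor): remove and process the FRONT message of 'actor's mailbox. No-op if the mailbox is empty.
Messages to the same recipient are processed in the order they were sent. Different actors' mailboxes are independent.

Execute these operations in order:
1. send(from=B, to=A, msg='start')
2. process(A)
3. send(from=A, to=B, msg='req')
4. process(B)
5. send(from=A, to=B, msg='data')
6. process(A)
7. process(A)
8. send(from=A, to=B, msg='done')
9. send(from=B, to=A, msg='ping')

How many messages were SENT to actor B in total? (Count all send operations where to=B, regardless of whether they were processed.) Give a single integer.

After 1 (send(from=B, to=A, msg='start')): A:[start] B:[]
After 2 (process(A)): A:[] B:[]
After 3 (send(from=A, to=B, msg='req')): A:[] B:[req]
After 4 (process(B)): A:[] B:[]
After 5 (send(from=A, to=B, msg='data')): A:[] B:[data]
After 6 (process(A)): A:[] B:[data]
After 7 (process(A)): A:[] B:[data]
After 8 (send(from=A, to=B, msg='done')): A:[] B:[data,done]
After 9 (send(from=B, to=A, msg='ping')): A:[ping] B:[data,done]

Answer: 3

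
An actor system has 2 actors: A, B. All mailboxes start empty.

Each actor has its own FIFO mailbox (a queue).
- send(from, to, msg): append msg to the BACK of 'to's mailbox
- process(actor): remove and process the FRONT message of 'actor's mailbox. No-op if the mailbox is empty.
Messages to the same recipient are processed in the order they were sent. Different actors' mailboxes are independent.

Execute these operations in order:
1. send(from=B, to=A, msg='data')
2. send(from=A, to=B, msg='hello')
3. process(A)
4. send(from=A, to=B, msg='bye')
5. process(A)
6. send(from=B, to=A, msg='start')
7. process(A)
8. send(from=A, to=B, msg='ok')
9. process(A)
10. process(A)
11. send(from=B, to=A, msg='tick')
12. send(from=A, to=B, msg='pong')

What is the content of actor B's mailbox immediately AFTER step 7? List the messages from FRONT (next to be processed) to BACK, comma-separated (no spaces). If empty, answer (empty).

After 1 (send(from=B, to=A, msg='data')): A:[data] B:[]
After 2 (send(from=A, to=B, msg='hello')): A:[data] B:[hello]
After 3 (process(A)): A:[] B:[hello]
After 4 (send(from=A, to=B, msg='bye')): A:[] B:[hello,bye]
After 5 (process(A)): A:[] B:[hello,bye]
After 6 (send(from=B, to=A, msg='start')): A:[start] B:[hello,bye]
After 7 (process(A)): A:[] B:[hello,bye]

hello,bye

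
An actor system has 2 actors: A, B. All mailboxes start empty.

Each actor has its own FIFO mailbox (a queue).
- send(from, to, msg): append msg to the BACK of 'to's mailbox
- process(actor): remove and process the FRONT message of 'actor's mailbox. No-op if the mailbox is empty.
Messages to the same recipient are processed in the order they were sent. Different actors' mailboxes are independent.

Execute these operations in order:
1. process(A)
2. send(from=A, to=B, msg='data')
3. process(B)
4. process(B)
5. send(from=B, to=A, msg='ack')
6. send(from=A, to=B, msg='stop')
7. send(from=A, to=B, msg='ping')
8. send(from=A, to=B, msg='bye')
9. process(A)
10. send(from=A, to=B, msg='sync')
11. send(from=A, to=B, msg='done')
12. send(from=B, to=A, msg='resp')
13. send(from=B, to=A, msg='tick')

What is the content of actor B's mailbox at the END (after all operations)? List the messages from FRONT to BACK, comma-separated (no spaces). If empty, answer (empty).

Answer: stop,ping,bye,sync,done

Derivation:
After 1 (process(A)): A:[] B:[]
After 2 (send(from=A, to=B, msg='data')): A:[] B:[data]
After 3 (process(B)): A:[] B:[]
After 4 (process(B)): A:[] B:[]
After 5 (send(from=B, to=A, msg='ack')): A:[ack] B:[]
After 6 (send(from=A, to=B, msg='stop')): A:[ack] B:[stop]
After 7 (send(from=A, to=B, msg='ping')): A:[ack] B:[stop,ping]
After 8 (send(from=A, to=B, msg='bye')): A:[ack] B:[stop,ping,bye]
After 9 (process(A)): A:[] B:[stop,ping,bye]
After 10 (send(from=A, to=B, msg='sync')): A:[] B:[stop,ping,bye,sync]
After 11 (send(from=A, to=B, msg='done')): A:[] B:[stop,ping,bye,sync,done]
After 12 (send(from=B, to=A, msg='resp')): A:[resp] B:[stop,ping,bye,sync,done]
After 13 (send(from=B, to=A, msg='tick')): A:[resp,tick] B:[stop,ping,bye,sync,done]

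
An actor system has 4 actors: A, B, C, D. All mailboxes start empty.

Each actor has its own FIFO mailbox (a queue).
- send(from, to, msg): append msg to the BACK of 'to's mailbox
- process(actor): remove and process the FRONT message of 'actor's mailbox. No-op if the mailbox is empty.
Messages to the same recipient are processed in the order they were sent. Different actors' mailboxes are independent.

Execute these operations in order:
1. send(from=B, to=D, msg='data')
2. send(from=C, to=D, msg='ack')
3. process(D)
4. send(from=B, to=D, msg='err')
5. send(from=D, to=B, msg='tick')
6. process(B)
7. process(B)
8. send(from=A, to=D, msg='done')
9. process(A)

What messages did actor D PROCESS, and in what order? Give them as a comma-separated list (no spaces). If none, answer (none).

Answer: data

Derivation:
After 1 (send(from=B, to=D, msg='data')): A:[] B:[] C:[] D:[data]
After 2 (send(from=C, to=D, msg='ack')): A:[] B:[] C:[] D:[data,ack]
After 3 (process(D)): A:[] B:[] C:[] D:[ack]
After 4 (send(from=B, to=D, msg='err')): A:[] B:[] C:[] D:[ack,err]
After 5 (send(from=D, to=B, msg='tick')): A:[] B:[tick] C:[] D:[ack,err]
After 6 (process(B)): A:[] B:[] C:[] D:[ack,err]
After 7 (process(B)): A:[] B:[] C:[] D:[ack,err]
After 8 (send(from=A, to=D, msg='done')): A:[] B:[] C:[] D:[ack,err,done]
After 9 (process(A)): A:[] B:[] C:[] D:[ack,err,done]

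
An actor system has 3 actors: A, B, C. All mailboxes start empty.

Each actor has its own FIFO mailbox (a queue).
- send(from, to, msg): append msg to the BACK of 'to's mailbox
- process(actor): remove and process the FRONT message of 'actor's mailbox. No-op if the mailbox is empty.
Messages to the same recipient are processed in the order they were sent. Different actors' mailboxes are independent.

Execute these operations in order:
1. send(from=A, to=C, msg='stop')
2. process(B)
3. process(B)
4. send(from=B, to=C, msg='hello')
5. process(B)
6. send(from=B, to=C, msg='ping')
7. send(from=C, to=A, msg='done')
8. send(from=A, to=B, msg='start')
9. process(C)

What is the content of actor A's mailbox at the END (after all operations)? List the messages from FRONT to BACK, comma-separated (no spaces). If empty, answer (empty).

Answer: done

Derivation:
After 1 (send(from=A, to=C, msg='stop')): A:[] B:[] C:[stop]
After 2 (process(B)): A:[] B:[] C:[stop]
After 3 (process(B)): A:[] B:[] C:[stop]
After 4 (send(from=B, to=C, msg='hello')): A:[] B:[] C:[stop,hello]
After 5 (process(B)): A:[] B:[] C:[stop,hello]
After 6 (send(from=B, to=C, msg='ping')): A:[] B:[] C:[stop,hello,ping]
After 7 (send(from=C, to=A, msg='done')): A:[done] B:[] C:[stop,hello,ping]
After 8 (send(from=A, to=B, msg='start')): A:[done] B:[start] C:[stop,hello,ping]
After 9 (process(C)): A:[done] B:[start] C:[hello,ping]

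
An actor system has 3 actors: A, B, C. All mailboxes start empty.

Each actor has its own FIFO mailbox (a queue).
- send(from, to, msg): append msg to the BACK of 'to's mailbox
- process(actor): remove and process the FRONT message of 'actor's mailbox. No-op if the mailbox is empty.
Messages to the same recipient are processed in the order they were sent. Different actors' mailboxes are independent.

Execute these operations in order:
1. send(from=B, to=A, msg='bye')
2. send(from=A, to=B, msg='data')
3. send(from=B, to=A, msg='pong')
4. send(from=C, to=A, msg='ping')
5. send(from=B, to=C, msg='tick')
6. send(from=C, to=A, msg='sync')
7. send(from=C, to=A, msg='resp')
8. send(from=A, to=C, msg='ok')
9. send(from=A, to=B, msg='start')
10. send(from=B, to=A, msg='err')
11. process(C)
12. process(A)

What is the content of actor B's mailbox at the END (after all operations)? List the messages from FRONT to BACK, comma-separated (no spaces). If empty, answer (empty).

After 1 (send(from=B, to=A, msg='bye')): A:[bye] B:[] C:[]
After 2 (send(from=A, to=B, msg='data')): A:[bye] B:[data] C:[]
After 3 (send(from=B, to=A, msg='pong')): A:[bye,pong] B:[data] C:[]
After 4 (send(from=C, to=A, msg='ping')): A:[bye,pong,ping] B:[data] C:[]
After 5 (send(from=B, to=C, msg='tick')): A:[bye,pong,ping] B:[data] C:[tick]
After 6 (send(from=C, to=A, msg='sync')): A:[bye,pong,ping,sync] B:[data] C:[tick]
After 7 (send(from=C, to=A, msg='resp')): A:[bye,pong,ping,sync,resp] B:[data] C:[tick]
After 8 (send(from=A, to=C, msg='ok')): A:[bye,pong,ping,sync,resp] B:[data] C:[tick,ok]
After 9 (send(from=A, to=B, msg='start')): A:[bye,pong,ping,sync,resp] B:[data,start] C:[tick,ok]
After 10 (send(from=B, to=A, msg='err')): A:[bye,pong,ping,sync,resp,err] B:[data,start] C:[tick,ok]
After 11 (process(C)): A:[bye,pong,ping,sync,resp,err] B:[data,start] C:[ok]
After 12 (process(A)): A:[pong,ping,sync,resp,err] B:[data,start] C:[ok]

Answer: data,start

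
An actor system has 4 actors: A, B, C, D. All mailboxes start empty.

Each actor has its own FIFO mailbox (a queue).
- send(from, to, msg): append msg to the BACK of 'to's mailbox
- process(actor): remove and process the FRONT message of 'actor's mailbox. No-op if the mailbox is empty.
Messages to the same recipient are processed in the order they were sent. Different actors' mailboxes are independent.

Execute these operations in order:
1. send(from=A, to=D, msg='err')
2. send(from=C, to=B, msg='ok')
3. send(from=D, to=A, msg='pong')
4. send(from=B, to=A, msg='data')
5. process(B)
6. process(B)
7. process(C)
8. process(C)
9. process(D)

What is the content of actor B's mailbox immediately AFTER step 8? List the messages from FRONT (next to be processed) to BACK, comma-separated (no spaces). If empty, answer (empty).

After 1 (send(from=A, to=D, msg='err')): A:[] B:[] C:[] D:[err]
After 2 (send(from=C, to=B, msg='ok')): A:[] B:[ok] C:[] D:[err]
After 3 (send(from=D, to=A, msg='pong')): A:[pong] B:[ok] C:[] D:[err]
After 4 (send(from=B, to=A, msg='data')): A:[pong,data] B:[ok] C:[] D:[err]
After 5 (process(B)): A:[pong,data] B:[] C:[] D:[err]
After 6 (process(B)): A:[pong,data] B:[] C:[] D:[err]
After 7 (process(C)): A:[pong,data] B:[] C:[] D:[err]
After 8 (process(C)): A:[pong,data] B:[] C:[] D:[err]

(empty)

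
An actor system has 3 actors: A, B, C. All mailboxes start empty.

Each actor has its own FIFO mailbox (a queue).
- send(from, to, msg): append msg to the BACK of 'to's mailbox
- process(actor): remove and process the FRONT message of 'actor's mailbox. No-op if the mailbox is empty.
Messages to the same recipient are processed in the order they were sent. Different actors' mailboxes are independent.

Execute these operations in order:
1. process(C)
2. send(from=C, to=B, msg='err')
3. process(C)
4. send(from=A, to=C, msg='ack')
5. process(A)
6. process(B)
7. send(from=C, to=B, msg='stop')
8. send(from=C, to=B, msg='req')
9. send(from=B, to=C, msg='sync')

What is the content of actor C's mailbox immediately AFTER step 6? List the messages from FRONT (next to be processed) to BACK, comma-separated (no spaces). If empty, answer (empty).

After 1 (process(C)): A:[] B:[] C:[]
After 2 (send(from=C, to=B, msg='err')): A:[] B:[err] C:[]
After 3 (process(C)): A:[] B:[err] C:[]
After 4 (send(from=A, to=C, msg='ack')): A:[] B:[err] C:[ack]
After 5 (process(A)): A:[] B:[err] C:[ack]
After 6 (process(B)): A:[] B:[] C:[ack]

ack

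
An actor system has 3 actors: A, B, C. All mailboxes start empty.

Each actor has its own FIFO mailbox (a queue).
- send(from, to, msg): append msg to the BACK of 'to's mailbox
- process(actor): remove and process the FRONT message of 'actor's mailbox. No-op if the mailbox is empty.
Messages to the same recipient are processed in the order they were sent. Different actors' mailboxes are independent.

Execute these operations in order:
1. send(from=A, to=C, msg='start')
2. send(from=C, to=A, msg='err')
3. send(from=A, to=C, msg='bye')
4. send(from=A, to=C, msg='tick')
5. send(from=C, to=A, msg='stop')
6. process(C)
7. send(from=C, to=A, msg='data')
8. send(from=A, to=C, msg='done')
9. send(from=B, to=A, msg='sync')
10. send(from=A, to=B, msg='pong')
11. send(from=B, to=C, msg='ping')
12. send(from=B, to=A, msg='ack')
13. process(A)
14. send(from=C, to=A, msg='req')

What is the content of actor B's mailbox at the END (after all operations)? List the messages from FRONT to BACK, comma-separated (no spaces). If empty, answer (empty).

Answer: pong

Derivation:
After 1 (send(from=A, to=C, msg='start')): A:[] B:[] C:[start]
After 2 (send(from=C, to=A, msg='err')): A:[err] B:[] C:[start]
After 3 (send(from=A, to=C, msg='bye')): A:[err] B:[] C:[start,bye]
After 4 (send(from=A, to=C, msg='tick')): A:[err] B:[] C:[start,bye,tick]
After 5 (send(from=C, to=A, msg='stop')): A:[err,stop] B:[] C:[start,bye,tick]
After 6 (process(C)): A:[err,stop] B:[] C:[bye,tick]
After 7 (send(from=C, to=A, msg='data')): A:[err,stop,data] B:[] C:[bye,tick]
After 8 (send(from=A, to=C, msg='done')): A:[err,stop,data] B:[] C:[bye,tick,done]
After 9 (send(from=B, to=A, msg='sync')): A:[err,stop,data,sync] B:[] C:[bye,tick,done]
After 10 (send(from=A, to=B, msg='pong')): A:[err,stop,data,sync] B:[pong] C:[bye,tick,done]
After 11 (send(from=B, to=C, msg='ping')): A:[err,stop,data,sync] B:[pong] C:[bye,tick,done,ping]
After 12 (send(from=B, to=A, msg='ack')): A:[err,stop,data,sync,ack] B:[pong] C:[bye,tick,done,ping]
After 13 (process(A)): A:[stop,data,sync,ack] B:[pong] C:[bye,tick,done,ping]
After 14 (send(from=C, to=A, msg='req')): A:[stop,data,sync,ack,req] B:[pong] C:[bye,tick,done,ping]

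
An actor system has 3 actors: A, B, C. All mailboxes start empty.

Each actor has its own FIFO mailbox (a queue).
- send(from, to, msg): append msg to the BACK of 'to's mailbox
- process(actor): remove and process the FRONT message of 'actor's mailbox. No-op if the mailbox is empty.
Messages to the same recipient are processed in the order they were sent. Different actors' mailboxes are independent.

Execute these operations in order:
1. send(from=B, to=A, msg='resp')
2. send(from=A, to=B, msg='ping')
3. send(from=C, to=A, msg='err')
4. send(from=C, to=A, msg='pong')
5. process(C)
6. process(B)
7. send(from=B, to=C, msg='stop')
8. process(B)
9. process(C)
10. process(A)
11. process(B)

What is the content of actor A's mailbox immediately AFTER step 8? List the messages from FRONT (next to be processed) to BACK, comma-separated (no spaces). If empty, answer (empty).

After 1 (send(from=B, to=A, msg='resp')): A:[resp] B:[] C:[]
After 2 (send(from=A, to=B, msg='ping')): A:[resp] B:[ping] C:[]
After 3 (send(from=C, to=A, msg='err')): A:[resp,err] B:[ping] C:[]
After 4 (send(from=C, to=A, msg='pong')): A:[resp,err,pong] B:[ping] C:[]
After 5 (process(C)): A:[resp,err,pong] B:[ping] C:[]
After 6 (process(B)): A:[resp,err,pong] B:[] C:[]
After 7 (send(from=B, to=C, msg='stop')): A:[resp,err,pong] B:[] C:[stop]
After 8 (process(B)): A:[resp,err,pong] B:[] C:[stop]

resp,err,pong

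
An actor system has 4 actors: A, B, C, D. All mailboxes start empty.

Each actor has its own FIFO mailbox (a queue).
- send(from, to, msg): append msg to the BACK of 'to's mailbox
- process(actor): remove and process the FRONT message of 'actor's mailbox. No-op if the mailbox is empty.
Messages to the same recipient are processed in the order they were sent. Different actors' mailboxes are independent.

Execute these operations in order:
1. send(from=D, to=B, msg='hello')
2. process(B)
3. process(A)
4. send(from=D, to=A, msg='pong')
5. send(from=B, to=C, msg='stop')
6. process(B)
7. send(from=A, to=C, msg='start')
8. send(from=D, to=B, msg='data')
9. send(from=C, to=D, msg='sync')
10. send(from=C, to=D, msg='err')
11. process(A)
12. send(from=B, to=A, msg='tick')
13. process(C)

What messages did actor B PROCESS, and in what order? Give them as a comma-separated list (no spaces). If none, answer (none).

Answer: hello

Derivation:
After 1 (send(from=D, to=B, msg='hello')): A:[] B:[hello] C:[] D:[]
After 2 (process(B)): A:[] B:[] C:[] D:[]
After 3 (process(A)): A:[] B:[] C:[] D:[]
After 4 (send(from=D, to=A, msg='pong')): A:[pong] B:[] C:[] D:[]
After 5 (send(from=B, to=C, msg='stop')): A:[pong] B:[] C:[stop] D:[]
After 6 (process(B)): A:[pong] B:[] C:[stop] D:[]
After 7 (send(from=A, to=C, msg='start')): A:[pong] B:[] C:[stop,start] D:[]
After 8 (send(from=D, to=B, msg='data')): A:[pong] B:[data] C:[stop,start] D:[]
After 9 (send(from=C, to=D, msg='sync')): A:[pong] B:[data] C:[stop,start] D:[sync]
After 10 (send(from=C, to=D, msg='err')): A:[pong] B:[data] C:[stop,start] D:[sync,err]
After 11 (process(A)): A:[] B:[data] C:[stop,start] D:[sync,err]
After 12 (send(from=B, to=A, msg='tick')): A:[tick] B:[data] C:[stop,start] D:[sync,err]
After 13 (process(C)): A:[tick] B:[data] C:[start] D:[sync,err]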